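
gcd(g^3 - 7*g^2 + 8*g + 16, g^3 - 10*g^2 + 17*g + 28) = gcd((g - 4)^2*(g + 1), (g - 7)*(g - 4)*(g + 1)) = g^2 - 3*g - 4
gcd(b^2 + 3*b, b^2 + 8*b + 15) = b + 3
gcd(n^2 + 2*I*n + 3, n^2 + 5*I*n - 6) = n + 3*I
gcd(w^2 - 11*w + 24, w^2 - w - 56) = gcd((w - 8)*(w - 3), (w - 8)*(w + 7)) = w - 8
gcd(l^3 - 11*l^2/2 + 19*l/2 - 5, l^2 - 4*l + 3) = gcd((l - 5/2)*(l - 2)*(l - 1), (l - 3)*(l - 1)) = l - 1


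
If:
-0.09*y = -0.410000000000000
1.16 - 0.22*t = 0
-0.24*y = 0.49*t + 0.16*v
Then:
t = 5.27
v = -22.98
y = 4.56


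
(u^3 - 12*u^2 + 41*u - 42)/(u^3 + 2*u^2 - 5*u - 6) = (u^2 - 10*u + 21)/(u^2 + 4*u + 3)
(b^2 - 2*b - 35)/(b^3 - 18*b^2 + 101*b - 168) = (b + 5)/(b^2 - 11*b + 24)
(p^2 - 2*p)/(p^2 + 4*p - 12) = p/(p + 6)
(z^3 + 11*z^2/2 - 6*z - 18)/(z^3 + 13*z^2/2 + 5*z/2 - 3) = (2*z^2 - z - 6)/(2*z^2 + z - 1)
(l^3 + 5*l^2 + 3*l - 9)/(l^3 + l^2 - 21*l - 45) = (l - 1)/(l - 5)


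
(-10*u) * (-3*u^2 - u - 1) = 30*u^3 + 10*u^2 + 10*u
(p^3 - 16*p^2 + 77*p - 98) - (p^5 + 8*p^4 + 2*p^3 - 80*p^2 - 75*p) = -p^5 - 8*p^4 - p^3 + 64*p^2 + 152*p - 98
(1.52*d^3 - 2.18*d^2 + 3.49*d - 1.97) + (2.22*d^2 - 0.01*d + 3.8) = 1.52*d^3 + 0.04*d^2 + 3.48*d + 1.83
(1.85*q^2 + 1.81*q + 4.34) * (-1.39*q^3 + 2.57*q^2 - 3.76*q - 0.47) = -2.5715*q^5 + 2.2386*q^4 - 8.3369*q^3 + 3.4787*q^2 - 17.1691*q - 2.0398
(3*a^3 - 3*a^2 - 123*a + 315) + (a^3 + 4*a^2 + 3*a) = 4*a^3 + a^2 - 120*a + 315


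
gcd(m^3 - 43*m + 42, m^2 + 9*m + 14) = m + 7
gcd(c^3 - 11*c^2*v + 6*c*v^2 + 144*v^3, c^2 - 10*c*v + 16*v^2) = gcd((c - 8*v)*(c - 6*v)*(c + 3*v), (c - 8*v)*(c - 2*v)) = -c + 8*v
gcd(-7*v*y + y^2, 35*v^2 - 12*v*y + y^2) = -7*v + y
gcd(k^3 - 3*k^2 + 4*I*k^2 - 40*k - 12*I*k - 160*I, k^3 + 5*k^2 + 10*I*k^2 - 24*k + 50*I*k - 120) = k^2 + k*(5 + 4*I) + 20*I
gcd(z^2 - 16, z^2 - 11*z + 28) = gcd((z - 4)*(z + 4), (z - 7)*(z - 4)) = z - 4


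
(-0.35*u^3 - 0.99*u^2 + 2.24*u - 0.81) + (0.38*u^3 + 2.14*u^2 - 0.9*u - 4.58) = 0.03*u^3 + 1.15*u^2 + 1.34*u - 5.39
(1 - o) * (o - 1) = -o^2 + 2*o - 1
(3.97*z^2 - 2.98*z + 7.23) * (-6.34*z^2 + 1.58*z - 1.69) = -25.1698*z^4 + 25.1658*z^3 - 57.2559*z^2 + 16.4596*z - 12.2187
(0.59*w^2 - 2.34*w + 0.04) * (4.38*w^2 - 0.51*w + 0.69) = 2.5842*w^4 - 10.5501*w^3 + 1.7757*w^2 - 1.635*w + 0.0276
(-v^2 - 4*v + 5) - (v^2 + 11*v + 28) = -2*v^2 - 15*v - 23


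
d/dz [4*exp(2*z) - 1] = 8*exp(2*z)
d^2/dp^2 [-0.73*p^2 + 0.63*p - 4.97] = -1.46000000000000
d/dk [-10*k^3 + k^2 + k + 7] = -30*k^2 + 2*k + 1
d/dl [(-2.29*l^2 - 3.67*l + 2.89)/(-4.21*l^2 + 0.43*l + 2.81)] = (-16.4354*l^2 + 11.464*l - 11.5554)/(17.7241*l^4 - 3.6206*l^3 - 23.4753*l^2 + 2.4166*l + 7.8961)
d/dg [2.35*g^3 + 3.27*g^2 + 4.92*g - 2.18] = 7.05*g^2 + 6.54*g + 4.92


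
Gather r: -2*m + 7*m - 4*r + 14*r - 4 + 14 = 5*m + 10*r + 10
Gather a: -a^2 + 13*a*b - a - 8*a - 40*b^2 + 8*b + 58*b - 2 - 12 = -a^2 + a*(13*b - 9) - 40*b^2 + 66*b - 14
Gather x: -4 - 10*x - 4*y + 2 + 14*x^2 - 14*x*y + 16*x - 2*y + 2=14*x^2 + x*(6 - 14*y) - 6*y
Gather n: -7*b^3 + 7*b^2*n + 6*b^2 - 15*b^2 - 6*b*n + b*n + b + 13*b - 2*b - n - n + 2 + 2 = -7*b^3 - 9*b^2 + 12*b + n*(7*b^2 - 5*b - 2) + 4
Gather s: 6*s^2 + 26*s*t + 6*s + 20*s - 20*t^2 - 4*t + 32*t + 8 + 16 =6*s^2 + s*(26*t + 26) - 20*t^2 + 28*t + 24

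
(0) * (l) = 0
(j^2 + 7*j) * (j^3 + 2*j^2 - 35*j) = j^5 + 9*j^4 - 21*j^3 - 245*j^2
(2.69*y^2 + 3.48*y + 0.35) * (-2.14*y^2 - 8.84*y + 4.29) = -5.7566*y^4 - 31.2268*y^3 - 19.9721*y^2 + 11.8352*y + 1.5015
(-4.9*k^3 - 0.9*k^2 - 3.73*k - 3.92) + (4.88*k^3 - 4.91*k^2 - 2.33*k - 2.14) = -0.0200000000000005*k^3 - 5.81*k^2 - 6.06*k - 6.06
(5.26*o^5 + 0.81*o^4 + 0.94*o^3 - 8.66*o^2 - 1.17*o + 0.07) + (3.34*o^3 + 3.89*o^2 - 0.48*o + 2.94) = 5.26*o^5 + 0.81*o^4 + 4.28*o^3 - 4.77*o^2 - 1.65*o + 3.01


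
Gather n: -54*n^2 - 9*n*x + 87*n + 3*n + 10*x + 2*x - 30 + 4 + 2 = -54*n^2 + n*(90 - 9*x) + 12*x - 24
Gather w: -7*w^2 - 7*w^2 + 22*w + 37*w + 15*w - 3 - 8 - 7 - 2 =-14*w^2 + 74*w - 20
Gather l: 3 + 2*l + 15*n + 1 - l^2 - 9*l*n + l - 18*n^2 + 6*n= -l^2 + l*(3 - 9*n) - 18*n^2 + 21*n + 4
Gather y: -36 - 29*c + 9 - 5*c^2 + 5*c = -5*c^2 - 24*c - 27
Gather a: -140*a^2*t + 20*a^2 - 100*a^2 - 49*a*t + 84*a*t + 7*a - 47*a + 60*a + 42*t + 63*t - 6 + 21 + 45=a^2*(-140*t - 80) + a*(35*t + 20) + 105*t + 60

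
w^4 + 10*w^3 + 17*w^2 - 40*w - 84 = (w - 2)*(w + 2)*(w + 3)*(w + 7)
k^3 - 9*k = k*(k - 3)*(k + 3)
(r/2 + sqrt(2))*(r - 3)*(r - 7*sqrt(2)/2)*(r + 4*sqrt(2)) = r^4/2 - 3*r^3/2 + 5*sqrt(2)*r^3/4 - 13*r^2 - 15*sqrt(2)*r^2/4 - 28*sqrt(2)*r + 39*r + 84*sqrt(2)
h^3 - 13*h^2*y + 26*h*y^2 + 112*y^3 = (h - 8*y)*(h - 7*y)*(h + 2*y)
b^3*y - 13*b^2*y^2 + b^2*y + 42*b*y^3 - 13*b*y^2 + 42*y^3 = (b - 7*y)*(b - 6*y)*(b*y + y)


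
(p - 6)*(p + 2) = p^2 - 4*p - 12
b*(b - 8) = b^2 - 8*b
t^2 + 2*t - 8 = (t - 2)*(t + 4)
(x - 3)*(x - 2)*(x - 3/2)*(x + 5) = x^4 - 3*x^3/2 - 19*x^2 + 117*x/2 - 45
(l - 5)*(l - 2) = l^2 - 7*l + 10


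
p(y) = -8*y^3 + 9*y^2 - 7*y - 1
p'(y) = -24*y^2 + 18*y - 7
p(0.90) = -5.84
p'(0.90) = -10.24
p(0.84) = -5.27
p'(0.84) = -8.81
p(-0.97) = 21.56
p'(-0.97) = -47.04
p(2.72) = -114.44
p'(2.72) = -135.60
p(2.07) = -47.88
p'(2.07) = -72.58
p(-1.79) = 86.25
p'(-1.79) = -116.12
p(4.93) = -775.35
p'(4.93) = -501.58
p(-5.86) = 1958.92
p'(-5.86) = -936.63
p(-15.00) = 29129.00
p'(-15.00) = -5677.00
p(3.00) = -157.00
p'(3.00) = -169.00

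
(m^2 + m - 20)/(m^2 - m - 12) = (m + 5)/(m + 3)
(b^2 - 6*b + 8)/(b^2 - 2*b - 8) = (b - 2)/(b + 2)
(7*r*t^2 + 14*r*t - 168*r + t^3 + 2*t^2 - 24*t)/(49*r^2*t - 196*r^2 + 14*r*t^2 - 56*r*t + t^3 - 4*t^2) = (t + 6)/(7*r + t)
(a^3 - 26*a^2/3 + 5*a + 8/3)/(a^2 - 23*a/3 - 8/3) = a - 1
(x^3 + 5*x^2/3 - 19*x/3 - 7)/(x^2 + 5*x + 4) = (x^2 + 2*x/3 - 7)/(x + 4)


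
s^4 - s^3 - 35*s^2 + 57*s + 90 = (s - 5)*(s - 3)*(s + 1)*(s + 6)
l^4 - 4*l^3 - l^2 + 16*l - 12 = (l - 3)*(l - 2)*(l - 1)*(l + 2)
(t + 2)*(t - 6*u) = t^2 - 6*t*u + 2*t - 12*u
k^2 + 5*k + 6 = (k + 2)*(k + 3)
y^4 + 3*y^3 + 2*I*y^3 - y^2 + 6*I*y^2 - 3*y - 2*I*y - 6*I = (y - 1)*(y + 1)*(y + 3)*(y + 2*I)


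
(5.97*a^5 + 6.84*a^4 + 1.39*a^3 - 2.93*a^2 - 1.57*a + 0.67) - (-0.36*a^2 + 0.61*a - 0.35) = 5.97*a^5 + 6.84*a^4 + 1.39*a^3 - 2.57*a^2 - 2.18*a + 1.02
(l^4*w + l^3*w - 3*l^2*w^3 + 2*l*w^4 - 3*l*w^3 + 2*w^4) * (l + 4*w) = l^5*w + 4*l^4*w^2 + l^4*w - 3*l^3*w^3 + 4*l^3*w^2 - 10*l^2*w^4 - 3*l^2*w^3 + 8*l*w^5 - 10*l*w^4 + 8*w^5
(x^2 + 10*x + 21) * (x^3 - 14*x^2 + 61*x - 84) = x^5 - 4*x^4 - 58*x^3 + 232*x^2 + 441*x - 1764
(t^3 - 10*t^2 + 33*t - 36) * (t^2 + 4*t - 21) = t^5 - 6*t^4 - 28*t^3 + 306*t^2 - 837*t + 756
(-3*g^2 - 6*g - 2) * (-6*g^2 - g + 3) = 18*g^4 + 39*g^3 + 9*g^2 - 16*g - 6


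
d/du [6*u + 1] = 6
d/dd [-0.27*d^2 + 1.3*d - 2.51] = 1.3 - 0.54*d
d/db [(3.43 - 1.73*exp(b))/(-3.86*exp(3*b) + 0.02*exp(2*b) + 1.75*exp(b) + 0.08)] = (-13.3556*exp(3*b) + 39.754*exp(2*b) - 0.1372*exp(b) - 6.1409)*exp(b)/(14.8996*exp(6*b) - 0.1544*exp(5*b) - 13.5096*exp(4*b) - 0.5476*exp(3*b) + 3.0657*exp(2*b) + 0.28*exp(b) + 0.0064)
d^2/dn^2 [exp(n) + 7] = exp(n)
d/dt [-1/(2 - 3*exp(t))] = -3*exp(t)/(3*exp(t) - 2)^2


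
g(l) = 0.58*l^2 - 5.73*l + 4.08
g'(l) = 1.16*l - 5.73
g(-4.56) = 42.27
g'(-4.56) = -11.02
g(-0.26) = 5.61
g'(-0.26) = -6.03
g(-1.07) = 10.88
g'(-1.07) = -6.97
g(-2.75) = 24.22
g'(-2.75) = -8.92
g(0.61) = 0.80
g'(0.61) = -5.02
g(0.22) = 2.85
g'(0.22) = -5.47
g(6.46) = -8.73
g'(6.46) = 1.76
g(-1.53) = 14.20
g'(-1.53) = -7.50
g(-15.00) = 220.53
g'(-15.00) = -23.13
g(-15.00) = 220.53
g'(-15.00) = -23.13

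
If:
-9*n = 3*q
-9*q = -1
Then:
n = -1/27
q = 1/9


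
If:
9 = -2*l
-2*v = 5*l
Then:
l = -9/2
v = 45/4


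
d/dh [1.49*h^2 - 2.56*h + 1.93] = 2.98*h - 2.56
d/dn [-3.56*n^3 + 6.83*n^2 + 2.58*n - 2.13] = -10.68*n^2 + 13.66*n + 2.58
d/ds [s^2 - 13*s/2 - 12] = 2*s - 13/2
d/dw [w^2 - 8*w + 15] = 2*w - 8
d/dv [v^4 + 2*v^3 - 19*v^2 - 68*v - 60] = 4*v^3 + 6*v^2 - 38*v - 68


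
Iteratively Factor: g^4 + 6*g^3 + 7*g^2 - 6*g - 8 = (g + 2)*(g^3 + 4*g^2 - g - 4) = (g + 2)*(g + 4)*(g^2 - 1) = (g + 1)*(g + 2)*(g + 4)*(g - 1)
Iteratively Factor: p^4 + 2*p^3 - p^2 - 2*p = (p - 1)*(p^3 + 3*p^2 + 2*p) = (p - 1)*(p + 1)*(p^2 + 2*p) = (p - 1)*(p + 1)*(p + 2)*(p)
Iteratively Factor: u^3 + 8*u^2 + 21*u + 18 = (u + 2)*(u^2 + 6*u + 9) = (u + 2)*(u + 3)*(u + 3)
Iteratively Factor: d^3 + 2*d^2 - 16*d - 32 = (d + 4)*(d^2 - 2*d - 8) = (d + 2)*(d + 4)*(d - 4)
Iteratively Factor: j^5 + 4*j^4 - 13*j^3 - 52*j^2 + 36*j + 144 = (j - 2)*(j^4 + 6*j^3 - j^2 - 54*j - 72) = (j - 2)*(j + 4)*(j^3 + 2*j^2 - 9*j - 18) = (j - 2)*(j + 2)*(j + 4)*(j^2 - 9) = (j - 2)*(j + 2)*(j + 3)*(j + 4)*(j - 3)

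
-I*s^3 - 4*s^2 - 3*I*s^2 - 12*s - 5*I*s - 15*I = (s + 3)*(s - 5*I)*(-I*s + 1)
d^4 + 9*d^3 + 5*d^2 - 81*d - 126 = (d - 3)*(d + 2)*(d + 3)*(d + 7)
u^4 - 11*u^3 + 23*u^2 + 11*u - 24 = (u - 8)*(u - 3)*(u - 1)*(u + 1)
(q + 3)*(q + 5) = q^2 + 8*q + 15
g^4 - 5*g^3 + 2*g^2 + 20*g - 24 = (g - 3)*(g - 2)^2*(g + 2)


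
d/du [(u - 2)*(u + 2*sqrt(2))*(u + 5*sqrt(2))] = 3*u^2 - 4*u + 14*sqrt(2)*u - 14*sqrt(2) + 20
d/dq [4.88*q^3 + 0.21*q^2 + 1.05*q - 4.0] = 14.64*q^2 + 0.42*q + 1.05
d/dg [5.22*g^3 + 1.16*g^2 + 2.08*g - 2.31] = 15.66*g^2 + 2.32*g + 2.08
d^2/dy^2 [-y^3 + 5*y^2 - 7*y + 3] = 10 - 6*y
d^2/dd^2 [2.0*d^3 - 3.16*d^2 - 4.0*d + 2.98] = 12.0*d - 6.32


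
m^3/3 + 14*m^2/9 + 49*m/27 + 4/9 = (m/3 + 1)*(m + 1/3)*(m + 4/3)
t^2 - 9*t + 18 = (t - 6)*(t - 3)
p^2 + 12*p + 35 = (p + 5)*(p + 7)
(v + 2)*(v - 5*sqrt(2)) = v^2 - 5*sqrt(2)*v + 2*v - 10*sqrt(2)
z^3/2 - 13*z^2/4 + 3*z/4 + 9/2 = (z/2 + 1/2)*(z - 6)*(z - 3/2)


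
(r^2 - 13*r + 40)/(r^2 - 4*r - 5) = (r - 8)/(r + 1)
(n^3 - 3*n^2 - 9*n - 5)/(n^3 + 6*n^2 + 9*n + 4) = (n - 5)/(n + 4)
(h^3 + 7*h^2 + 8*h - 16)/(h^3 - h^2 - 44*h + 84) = (h^3 + 7*h^2 + 8*h - 16)/(h^3 - h^2 - 44*h + 84)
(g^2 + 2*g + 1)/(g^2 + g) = (g + 1)/g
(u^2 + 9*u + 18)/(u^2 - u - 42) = (u + 3)/(u - 7)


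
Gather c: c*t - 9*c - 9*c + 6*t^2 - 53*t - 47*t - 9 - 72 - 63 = c*(t - 18) + 6*t^2 - 100*t - 144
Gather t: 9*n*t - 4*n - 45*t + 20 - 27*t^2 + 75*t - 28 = -4*n - 27*t^2 + t*(9*n + 30) - 8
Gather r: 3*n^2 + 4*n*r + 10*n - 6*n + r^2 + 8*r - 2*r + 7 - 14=3*n^2 + 4*n + r^2 + r*(4*n + 6) - 7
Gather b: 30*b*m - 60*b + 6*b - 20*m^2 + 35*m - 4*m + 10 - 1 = b*(30*m - 54) - 20*m^2 + 31*m + 9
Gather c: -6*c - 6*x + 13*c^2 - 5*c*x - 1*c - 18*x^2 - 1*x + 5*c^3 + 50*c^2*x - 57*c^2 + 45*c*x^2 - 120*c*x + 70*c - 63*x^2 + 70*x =5*c^3 + c^2*(50*x - 44) + c*(45*x^2 - 125*x + 63) - 81*x^2 + 63*x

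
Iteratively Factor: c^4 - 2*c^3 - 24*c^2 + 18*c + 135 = (c + 3)*(c^3 - 5*c^2 - 9*c + 45) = (c - 3)*(c + 3)*(c^2 - 2*c - 15) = (c - 5)*(c - 3)*(c + 3)*(c + 3)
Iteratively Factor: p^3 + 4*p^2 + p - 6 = (p + 2)*(p^2 + 2*p - 3) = (p + 2)*(p + 3)*(p - 1)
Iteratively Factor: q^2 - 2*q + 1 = (q - 1)*(q - 1)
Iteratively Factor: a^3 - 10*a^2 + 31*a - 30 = (a - 2)*(a^2 - 8*a + 15) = (a - 5)*(a - 2)*(a - 3)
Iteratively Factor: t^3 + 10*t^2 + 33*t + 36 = (t + 3)*(t^2 + 7*t + 12) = (t + 3)*(t + 4)*(t + 3)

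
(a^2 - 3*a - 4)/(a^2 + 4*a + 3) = (a - 4)/(a + 3)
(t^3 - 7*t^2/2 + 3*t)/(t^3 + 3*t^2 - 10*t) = (t - 3/2)/(t + 5)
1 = 1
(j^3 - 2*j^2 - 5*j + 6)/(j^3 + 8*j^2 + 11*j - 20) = (j^2 - j - 6)/(j^2 + 9*j + 20)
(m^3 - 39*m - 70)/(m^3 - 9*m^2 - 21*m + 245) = (m + 2)/(m - 7)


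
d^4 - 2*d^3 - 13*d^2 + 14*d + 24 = (d - 4)*(d - 2)*(d + 1)*(d + 3)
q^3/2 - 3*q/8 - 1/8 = (q/2 + 1/4)*(q - 1)*(q + 1/2)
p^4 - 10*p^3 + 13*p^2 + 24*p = p*(p - 8)*(p - 3)*(p + 1)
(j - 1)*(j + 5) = j^2 + 4*j - 5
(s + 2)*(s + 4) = s^2 + 6*s + 8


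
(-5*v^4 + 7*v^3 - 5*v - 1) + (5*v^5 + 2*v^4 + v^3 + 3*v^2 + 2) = 5*v^5 - 3*v^4 + 8*v^3 + 3*v^2 - 5*v + 1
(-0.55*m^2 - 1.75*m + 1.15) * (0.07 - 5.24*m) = 2.882*m^3 + 9.1315*m^2 - 6.1485*m + 0.0805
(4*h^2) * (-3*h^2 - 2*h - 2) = -12*h^4 - 8*h^3 - 8*h^2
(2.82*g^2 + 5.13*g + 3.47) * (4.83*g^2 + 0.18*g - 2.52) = 13.6206*g^4 + 25.2855*g^3 + 10.5771*g^2 - 12.303*g - 8.7444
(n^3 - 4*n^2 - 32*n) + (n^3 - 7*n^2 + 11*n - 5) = 2*n^3 - 11*n^2 - 21*n - 5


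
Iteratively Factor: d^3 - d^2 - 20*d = (d + 4)*(d^2 - 5*d) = (d - 5)*(d + 4)*(d)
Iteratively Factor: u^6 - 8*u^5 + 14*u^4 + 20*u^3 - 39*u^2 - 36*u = (u + 1)*(u^5 - 9*u^4 + 23*u^3 - 3*u^2 - 36*u) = (u + 1)^2*(u^4 - 10*u^3 + 33*u^2 - 36*u) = u*(u + 1)^2*(u^3 - 10*u^2 + 33*u - 36) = u*(u - 3)*(u + 1)^2*(u^2 - 7*u + 12) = u*(u - 3)^2*(u + 1)^2*(u - 4)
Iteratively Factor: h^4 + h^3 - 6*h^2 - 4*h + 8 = (h + 2)*(h^3 - h^2 - 4*h + 4) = (h - 2)*(h + 2)*(h^2 + h - 2) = (h - 2)*(h - 1)*(h + 2)*(h + 2)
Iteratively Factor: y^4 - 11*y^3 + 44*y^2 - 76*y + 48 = (y - 2)*(y^3 - 9*y^2 + 26*y - 24) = (y - 3)*(y - 2)*(y^2 - 6*y + 8) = (y - 4)*(y - 3)*(y - 2)*(y - 2)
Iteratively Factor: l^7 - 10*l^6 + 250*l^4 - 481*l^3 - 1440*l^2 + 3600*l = (l + 4)*(l^6 - 14*l^5 + 56*l^4 + 26*l^3 - 585*l^2 + 900*l) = (l - 4)*(l + 4)*(l^5 - 10*l^4 + 16*l^3 + 90*l^2 - 225*l) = (l - 4)*(l - 3)*(l + 4)*(l^4 - 7*l^3 - 5*l^2 + 75*l) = (l - 5)*(l - 4)*(l - 3)*(l + 4)*(l^3 - 2*l^2 - 15*l) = (l - 5)^2*(l - 4)*(l - 3)*(l + 4)*(l^2 + 3*l) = l*(l - 5)^2*(l - 4)*(l - 3)*(l + 4)*(l + 3)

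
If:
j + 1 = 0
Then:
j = -1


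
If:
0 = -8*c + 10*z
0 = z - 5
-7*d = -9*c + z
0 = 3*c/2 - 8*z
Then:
No Solution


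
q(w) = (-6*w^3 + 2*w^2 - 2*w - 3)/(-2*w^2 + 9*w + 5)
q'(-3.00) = 2.00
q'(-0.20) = 1.36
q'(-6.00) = 2.47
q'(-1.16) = 1.45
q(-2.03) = -2.77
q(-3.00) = -4.58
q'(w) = (4*w - 9)*(-6*w^3 + 2*w^2 - 2*w - 3)/(-2*w^2 + 9*w + 5)^2 + (-18*w^2 + 4*w - 2)/(-2*w^2 + 9*w + 5)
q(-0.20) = -0.79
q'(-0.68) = 3.10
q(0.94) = -0.69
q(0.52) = -0.48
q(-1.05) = -1.24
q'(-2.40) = 1.84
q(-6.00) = -11.38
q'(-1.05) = 1.45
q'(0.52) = -0.16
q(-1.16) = -1.40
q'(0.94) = -0.90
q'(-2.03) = 1.72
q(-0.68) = -0.57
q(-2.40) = -3.42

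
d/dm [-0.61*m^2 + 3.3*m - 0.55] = 3.3 - 1.22*m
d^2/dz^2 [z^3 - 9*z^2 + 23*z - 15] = 6*z - 18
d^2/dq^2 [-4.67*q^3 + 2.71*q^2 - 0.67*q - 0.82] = 5.42 - 28.02*q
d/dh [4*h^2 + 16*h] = 8*h + 16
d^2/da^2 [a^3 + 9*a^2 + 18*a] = 6*a + 18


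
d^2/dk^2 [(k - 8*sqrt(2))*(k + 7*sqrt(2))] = 2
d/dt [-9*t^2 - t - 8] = -18*t - 1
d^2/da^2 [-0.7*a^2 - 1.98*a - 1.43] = -1.40000000000000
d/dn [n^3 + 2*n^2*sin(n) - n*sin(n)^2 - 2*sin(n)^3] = 2*n^2*cos(n) + 3*n^2 + 4*n*sin(n) - n*sin(2*n) - 6*sin(n)^2*cos(n) - sin(n)^2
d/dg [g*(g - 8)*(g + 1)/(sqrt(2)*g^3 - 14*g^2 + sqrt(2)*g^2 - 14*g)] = (-7 + 4*sqrt(2))/(g^2 - 14*sqrt(2)*g + 98)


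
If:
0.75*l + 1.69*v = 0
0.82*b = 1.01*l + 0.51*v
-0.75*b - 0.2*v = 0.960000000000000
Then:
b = -1.46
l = -1.53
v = 0.68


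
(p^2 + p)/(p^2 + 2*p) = (p + 1)/(p + 2)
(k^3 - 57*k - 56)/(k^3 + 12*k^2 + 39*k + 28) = (k - 8)/(k + 4)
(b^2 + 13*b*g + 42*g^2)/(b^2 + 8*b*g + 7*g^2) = (b + 6*g)/(b + g)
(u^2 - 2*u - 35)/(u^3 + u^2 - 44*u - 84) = (u + 5)/(u^2 + 8*u + 12)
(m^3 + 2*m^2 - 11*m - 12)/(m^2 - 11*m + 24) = (m^2 + 5*m + 4)/(m - 8)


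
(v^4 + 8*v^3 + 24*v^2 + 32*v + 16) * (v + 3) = v^5 + 11*v^4 + 48*v^3 + 104*v^2 + 112*v + 48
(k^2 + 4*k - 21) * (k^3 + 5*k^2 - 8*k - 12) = k^5 + 9*k^4 - 9*k^3 - 149*k^2 + 120*k + 252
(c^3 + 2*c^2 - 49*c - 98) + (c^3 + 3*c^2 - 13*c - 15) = 2*c^3 + 5*c^2 - 62*c - 113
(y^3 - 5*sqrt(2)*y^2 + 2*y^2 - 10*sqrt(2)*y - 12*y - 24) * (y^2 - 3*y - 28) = y^5 - 5*sqrt(2)*y^4 - y^4 - 46*y^3 + 5*sqrt(2)*y^3 - 44*y^2 + 170*sqrt(2)*y^2 + 280*sqrt(2)*y + 408*y + 672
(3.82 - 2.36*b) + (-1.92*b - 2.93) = 0.89 - 4.28*b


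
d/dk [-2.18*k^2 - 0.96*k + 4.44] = -4.36*k - 0.96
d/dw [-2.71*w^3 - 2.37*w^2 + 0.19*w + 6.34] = -8.13*w^2 - 4.74*w + 0.19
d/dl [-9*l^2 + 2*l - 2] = 2 - 18*l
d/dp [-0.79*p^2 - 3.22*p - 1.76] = -1.58*p - 3.22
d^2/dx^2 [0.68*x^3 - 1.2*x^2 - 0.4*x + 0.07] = 4.08*x - 2.4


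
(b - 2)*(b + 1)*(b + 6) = b^3 + 5*b^2 - 8*b - 12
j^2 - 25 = (j - 5)*(j + 5)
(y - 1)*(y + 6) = y^2 + 5*y - 6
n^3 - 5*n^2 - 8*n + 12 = (n - 6)*(n - 1)*(n + 2)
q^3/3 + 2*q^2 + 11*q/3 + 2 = (q/3 + 1/3)*(q + 2)*(q + 3)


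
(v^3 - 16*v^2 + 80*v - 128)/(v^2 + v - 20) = (v^2 - 12*v + 32)/(v + 5)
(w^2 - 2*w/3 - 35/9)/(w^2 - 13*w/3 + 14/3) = (w + 5/3)/(w - 2)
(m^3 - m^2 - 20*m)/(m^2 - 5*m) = m + 4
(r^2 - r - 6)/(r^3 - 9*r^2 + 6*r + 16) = (r^2 - r - 6)/(r^3 - 9*r^2 + 6*r + 16)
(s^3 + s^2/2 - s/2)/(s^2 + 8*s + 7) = s*(2*s - 1)/(2*(s + 7))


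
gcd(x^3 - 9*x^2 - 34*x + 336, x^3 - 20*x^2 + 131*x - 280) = x^2 - 15*x + 56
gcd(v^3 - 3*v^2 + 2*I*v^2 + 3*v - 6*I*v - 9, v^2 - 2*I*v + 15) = v + 3*I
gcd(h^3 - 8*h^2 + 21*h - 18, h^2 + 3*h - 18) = h - 3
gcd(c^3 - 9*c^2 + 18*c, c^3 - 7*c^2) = c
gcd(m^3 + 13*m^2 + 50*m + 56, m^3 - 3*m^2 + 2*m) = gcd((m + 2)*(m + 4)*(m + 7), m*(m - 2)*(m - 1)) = 1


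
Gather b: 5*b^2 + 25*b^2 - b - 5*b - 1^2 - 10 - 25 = 30*b^2 - 6*b - 36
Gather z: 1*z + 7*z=8*z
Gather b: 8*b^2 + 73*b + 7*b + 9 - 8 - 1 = 8*b^2 + 80*b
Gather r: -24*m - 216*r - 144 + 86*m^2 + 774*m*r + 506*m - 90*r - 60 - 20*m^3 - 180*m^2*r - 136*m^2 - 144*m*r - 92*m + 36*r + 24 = -20*m^3 - 50*m^2 + 390*m + r*(-180*m^2 + 630*m - 270) - 180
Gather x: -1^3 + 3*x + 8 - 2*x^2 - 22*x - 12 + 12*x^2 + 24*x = 10*x^2 + 5*x - 5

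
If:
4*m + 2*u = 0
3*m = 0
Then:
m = 0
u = 0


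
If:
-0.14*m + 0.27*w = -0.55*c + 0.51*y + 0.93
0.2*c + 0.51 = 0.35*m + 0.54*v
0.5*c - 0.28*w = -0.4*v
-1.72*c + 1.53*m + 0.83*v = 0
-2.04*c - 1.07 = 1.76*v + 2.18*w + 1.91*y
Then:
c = -1.30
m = -2.64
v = 2.17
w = 0.79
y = -2.08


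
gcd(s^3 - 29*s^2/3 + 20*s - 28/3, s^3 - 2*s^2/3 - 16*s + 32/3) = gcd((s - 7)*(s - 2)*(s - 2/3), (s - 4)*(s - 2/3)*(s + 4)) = s - 2/3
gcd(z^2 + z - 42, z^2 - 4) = 1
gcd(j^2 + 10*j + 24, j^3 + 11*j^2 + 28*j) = j + 4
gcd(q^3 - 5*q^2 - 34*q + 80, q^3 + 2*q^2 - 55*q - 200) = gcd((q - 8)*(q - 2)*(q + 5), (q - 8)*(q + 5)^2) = q^2 - 3*q - 40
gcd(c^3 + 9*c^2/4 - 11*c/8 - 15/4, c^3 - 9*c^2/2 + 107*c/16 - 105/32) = c - 5/4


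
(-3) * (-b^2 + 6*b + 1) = 3*b^2 - 18*b - 3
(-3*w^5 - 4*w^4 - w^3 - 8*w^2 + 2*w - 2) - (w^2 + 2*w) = -3*w^5 - 4*w^4 - w^3 - 9*w^2 - 2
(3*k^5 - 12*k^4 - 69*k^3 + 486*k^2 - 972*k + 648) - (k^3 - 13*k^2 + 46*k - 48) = 3*k^5 - 12*k^4 - 70*k^3 + 499*k^2 - 1018*k + 696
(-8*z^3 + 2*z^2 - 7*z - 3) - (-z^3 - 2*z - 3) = -7*z^3 + 2*z^2 - 5*z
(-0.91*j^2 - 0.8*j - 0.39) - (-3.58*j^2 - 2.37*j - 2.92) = 2.67*j^2 + 1.57*j + 2.53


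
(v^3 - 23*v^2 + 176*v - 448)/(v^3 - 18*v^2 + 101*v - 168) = (v - 8)/(v - 3)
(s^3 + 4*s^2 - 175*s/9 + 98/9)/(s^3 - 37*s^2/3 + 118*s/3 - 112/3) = (3*s^2 + 19*s - 14)/(3*(s^2 - 10*s + 16))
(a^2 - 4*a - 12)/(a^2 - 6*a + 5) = (a^2 - 4*a - 12)/(a^2 - 6*a + 5)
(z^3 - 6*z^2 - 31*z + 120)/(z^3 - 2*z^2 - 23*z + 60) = (z - 8)/(z - 4)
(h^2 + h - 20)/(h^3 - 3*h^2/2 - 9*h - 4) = 2*(h + 5)/(2*h^2 + 5*h + 2)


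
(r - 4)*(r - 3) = r^2 - 7*r + 12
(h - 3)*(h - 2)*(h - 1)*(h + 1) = h^4 - 5*h^3 + 5*h^2 + 5*h - 6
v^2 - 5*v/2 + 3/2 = (v - 3/2)*(v - 1)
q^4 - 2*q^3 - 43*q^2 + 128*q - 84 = (q - 6)*(q - 2)*(q - 1)*(q + 7)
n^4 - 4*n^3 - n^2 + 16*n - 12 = (n - 3)*(n - 2)*(n - 1)*(n + 2)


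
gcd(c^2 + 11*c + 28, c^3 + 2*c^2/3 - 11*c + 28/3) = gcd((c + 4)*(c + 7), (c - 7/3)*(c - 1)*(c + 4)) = c + 4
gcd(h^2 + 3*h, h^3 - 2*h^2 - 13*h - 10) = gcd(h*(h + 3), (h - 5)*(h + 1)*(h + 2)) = 1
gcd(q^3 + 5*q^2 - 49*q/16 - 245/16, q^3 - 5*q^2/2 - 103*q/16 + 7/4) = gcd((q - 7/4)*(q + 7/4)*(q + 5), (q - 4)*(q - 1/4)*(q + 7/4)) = q + 7/4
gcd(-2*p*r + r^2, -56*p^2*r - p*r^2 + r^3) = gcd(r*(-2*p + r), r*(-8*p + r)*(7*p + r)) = r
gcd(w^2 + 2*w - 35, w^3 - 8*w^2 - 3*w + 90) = w - 5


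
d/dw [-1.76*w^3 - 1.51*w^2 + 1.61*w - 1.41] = -5.28*w^2 - 3.02*w + 1.61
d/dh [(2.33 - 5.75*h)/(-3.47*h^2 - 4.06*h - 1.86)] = (-19.9525*h^2 + 16.1702*h + 20.1548)/(12.0409*h^4 + 28.1764*h^3 + 29.392*h^2 + 15.1032*h + 3.4596)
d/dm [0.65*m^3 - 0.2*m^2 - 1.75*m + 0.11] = 1.95*m^2 - 0.4*m - 1.75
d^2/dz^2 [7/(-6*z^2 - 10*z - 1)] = 28*(18*z^2 + 30*z - 2*(6*z + 5)^2 + 3)/(6*z^2 + 10*z + 1)^3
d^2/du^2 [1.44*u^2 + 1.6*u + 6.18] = 2.88000000000000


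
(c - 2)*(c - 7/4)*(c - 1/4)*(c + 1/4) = c^4 - 15*c^3/4 + 55*c^2/16 + 15*c/64 - 7/32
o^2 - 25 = (o - 5)*(o + 5)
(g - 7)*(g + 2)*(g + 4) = g^3 - g^2 - 34*g - 56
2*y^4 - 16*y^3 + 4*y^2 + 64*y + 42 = (y - 7)*(y - 3)*(sqrt(2)*y + sqrt(2))^2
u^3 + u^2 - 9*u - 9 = (u - 3)*(u + 1)*(u + 3)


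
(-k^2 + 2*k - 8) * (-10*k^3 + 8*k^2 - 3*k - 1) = 10*k^5 - 28*k^4 + 99*k^3 - 69*k^2 + 22*k + 8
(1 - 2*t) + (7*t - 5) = 5*t - 4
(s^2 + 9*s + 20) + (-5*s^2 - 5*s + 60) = -4*s^2 + 4*s + 80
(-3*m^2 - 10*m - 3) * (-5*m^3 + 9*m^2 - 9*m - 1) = 15*m^5 + 23*m^4 - 48*m^3 + 66*m^2 + 37*m + 3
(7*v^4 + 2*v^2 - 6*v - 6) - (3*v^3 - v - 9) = 7*v^4 - 3*v^3 + 2*v^2 - 5*v + 3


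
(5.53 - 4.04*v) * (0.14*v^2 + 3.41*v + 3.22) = -0.5656*v^3 - 13.0022*v^2 + 5.8485*v + 17.8066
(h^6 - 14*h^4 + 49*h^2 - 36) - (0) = h^6 - 14*h^4 + 49*h^2 - 36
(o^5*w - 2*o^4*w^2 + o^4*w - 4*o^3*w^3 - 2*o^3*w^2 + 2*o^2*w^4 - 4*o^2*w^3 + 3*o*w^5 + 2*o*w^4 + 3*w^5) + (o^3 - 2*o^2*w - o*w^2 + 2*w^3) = o^5*w - 2*o^4*w^2 + o^4*w - 4*o^3*w^3 - 2*o^3*w^2 + o^3 + 2*o^2*w^4 - 4*o^2*w^3 - 2*o^2*w + 3*o*w^5 + 2*o*w^4 - o*w^2 + 3*w^5 + 2*w^3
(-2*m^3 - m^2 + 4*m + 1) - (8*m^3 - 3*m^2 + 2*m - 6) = -10*m^3 + 2*m^2 + 2*m + 7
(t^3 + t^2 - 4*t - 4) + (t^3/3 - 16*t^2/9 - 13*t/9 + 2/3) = 4*t^3/3 - 7*t^2/9 - 49*t/9 - 10/3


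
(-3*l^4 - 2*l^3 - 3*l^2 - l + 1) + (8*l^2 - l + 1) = -3*l^4 - 2*l^3 + 5*l^2 - 2*l + 2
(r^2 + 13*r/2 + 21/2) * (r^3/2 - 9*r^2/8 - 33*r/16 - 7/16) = r^5/2 + 17*r^4/8 - 33*r^3/8 - 821*r^2/32 - 49*r/2 - 147/32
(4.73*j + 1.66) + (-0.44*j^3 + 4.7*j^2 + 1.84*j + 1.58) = -0.44*j^3 + 4.7*j^2 + 6.57*j + 3.24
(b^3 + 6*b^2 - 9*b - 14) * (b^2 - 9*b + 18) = b^5 - 3*b^4 - 45*b^3 + 175*b^2 - 36*b - 252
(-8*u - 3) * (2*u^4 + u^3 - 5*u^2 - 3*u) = -16*u^5 - 14*u^4 + 37*u^3 + 39*u^2 + 9*u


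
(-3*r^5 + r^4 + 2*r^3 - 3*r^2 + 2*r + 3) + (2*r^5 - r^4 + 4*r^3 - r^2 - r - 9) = -r^5 + 6*r^3 - 4*r^2 + r - 6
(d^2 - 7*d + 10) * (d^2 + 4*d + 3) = d^4 - 3*d^3 - 15*d^2 + 19*d + 30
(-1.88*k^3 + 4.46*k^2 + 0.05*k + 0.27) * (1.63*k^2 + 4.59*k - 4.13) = -3.0644*k^5 - 1.3594*k^4 + 28.3173*k^3 - 17.7502*k^2 + 1.0328*k - 1.1151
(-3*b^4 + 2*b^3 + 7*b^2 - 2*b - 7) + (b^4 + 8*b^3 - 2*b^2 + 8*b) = -2*b^4 + 10*b^3 + 5*b^2 + 6*b - 7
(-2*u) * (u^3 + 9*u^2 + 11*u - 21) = -2*u^4 - 18*u^3 - 22*u^2 + 42*u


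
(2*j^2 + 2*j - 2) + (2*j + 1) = 2*j^2 + 4*j - 1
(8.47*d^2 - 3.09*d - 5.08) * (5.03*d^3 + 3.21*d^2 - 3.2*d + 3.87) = 42.6041*d^5 + 11.646*d^4 - 62.5753*d^3 + 26.3601*d^2 + 4.2977*d - 19.6596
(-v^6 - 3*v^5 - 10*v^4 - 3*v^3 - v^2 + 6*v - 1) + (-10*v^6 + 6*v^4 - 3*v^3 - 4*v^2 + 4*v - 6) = -11*v^6 - 3*v^5 - 4*v^4 - 6*v^3 - 5*v^2 + 10*v - 7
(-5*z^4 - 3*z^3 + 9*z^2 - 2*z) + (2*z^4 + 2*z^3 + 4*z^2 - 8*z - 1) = -3*z^4 - z^3 + 13*z^2 - 10*z - 1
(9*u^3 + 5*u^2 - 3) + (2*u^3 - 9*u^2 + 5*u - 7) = 11*u^3 - 4*u^2 + 5*u - 10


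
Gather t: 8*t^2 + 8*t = 8*t^2 + 8*t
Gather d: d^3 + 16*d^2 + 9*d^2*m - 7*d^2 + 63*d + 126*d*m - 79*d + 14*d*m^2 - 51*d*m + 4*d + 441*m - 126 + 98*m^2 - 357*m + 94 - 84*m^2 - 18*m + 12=d^3 + d^2*(9*m + 9) + d*(14*m^2 + 75*m - 12) + 14*m^2 + 66*m - 20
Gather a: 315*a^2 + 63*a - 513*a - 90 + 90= 315*a^2 - 450*a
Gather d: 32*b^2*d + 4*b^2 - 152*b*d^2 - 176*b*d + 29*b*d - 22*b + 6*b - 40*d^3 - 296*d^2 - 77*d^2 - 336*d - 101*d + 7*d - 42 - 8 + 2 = 4*b^2 - 16*b - 40*d^3 + d^2*(-152*b - 373) + d*(32*b^2 - 147*b - 430) - 48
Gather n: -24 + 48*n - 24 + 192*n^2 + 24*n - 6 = 192*n^2 + 72*n - 54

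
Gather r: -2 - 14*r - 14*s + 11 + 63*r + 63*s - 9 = 49*r + 49*s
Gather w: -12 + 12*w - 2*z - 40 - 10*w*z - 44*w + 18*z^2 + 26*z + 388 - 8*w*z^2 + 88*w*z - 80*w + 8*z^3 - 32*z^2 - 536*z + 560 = w*(-8*z^2 + 78*z - 112) + 8*z^3 - 14*z^2 - 512*z + 896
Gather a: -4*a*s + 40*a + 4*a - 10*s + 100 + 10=a*(44 - 4*s) - 10*s + 110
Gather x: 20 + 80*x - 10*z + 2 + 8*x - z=88*x - 11*z + 22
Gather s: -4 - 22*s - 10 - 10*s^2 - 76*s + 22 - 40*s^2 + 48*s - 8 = -50*s^2 - 50*s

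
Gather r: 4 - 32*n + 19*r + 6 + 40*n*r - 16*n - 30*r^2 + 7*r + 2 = -48*n - 30*r^2 + r*(40*n + 26) + 12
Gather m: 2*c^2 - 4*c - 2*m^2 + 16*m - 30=2*c^2 - 4*c - 2*m^2 + 16*m - 30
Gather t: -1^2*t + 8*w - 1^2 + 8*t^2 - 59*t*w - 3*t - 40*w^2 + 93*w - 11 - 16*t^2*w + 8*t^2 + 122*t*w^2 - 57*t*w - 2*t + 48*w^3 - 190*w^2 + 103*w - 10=t^2*(16 - 16*w) + t*(122*w^2 - 116*w - 6) + 48*w^3 - 230*w^2 + 204*w - 22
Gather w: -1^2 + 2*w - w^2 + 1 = -w^2 + 2*w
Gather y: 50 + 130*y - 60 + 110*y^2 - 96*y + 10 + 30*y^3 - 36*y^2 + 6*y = 30*y^3 + 74*y^2 + 40*y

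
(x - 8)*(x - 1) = x^2 - 9*x + 8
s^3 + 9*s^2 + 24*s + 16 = (s + 1)*(s + 4)^2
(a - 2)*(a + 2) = a^2 - 4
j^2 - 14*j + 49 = (j - 7)^2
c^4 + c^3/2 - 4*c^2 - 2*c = c*(c - 2)*(c + 1/2)*(c + 2)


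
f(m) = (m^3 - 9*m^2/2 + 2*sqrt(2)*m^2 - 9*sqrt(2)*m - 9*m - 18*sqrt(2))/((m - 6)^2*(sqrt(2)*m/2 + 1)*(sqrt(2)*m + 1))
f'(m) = (3*m^2 - 9*m + 4*sqrt(2)*m - 9*sqrt(2) - 9)/((m - 6)^2*(sqrt(2)*m/2 + 1)*(sqrt(2)*m + 1)) - sqrt(2)*(m^3 - 9*m^2/2 + 2*sqrt(2)*m^2 - 9*sqrt(2)*m - 9*m - 18*sqrt(2))/((m - 6)^2*(sqrt(2)*m/2 + 1)*(sqrt(2)*m + 1)^2) - sqrt(2)*(m^3 - 9*m^2/2 + 2*sqrt(2)*m^2 - 9*sqrt(2)*m - 9*m - 18*sqrt(2))/(2*(m - 6)^2*(sqrt(2)*m/2 + 1)^2*(sqrt(2)*m + 1)) - 2*(m^3 - 9*m^2/2 + 2*sqrt(2)*m^2 - 9*sqrt(2)*m - 9*m - 18*sqrt(2))/((m - 6)^3*(sqrt(2)*m/2 + 1)*(sqrt(2)*m + 1))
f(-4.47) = -0.04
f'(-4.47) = 0.01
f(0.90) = -0.47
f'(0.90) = 0.08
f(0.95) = -0.47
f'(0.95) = 0.07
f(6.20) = 6.61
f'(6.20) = -33.28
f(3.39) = -0.59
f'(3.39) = -0.18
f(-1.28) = 0.61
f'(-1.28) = -0.23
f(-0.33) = -1.13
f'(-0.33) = 2.44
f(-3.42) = -0.02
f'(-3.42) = 0.03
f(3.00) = -0.53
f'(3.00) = -0.12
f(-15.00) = -0.04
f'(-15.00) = 0.00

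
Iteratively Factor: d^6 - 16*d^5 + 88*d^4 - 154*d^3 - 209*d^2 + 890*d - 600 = (d - 3)*(d^5 - 13*d^4 + 49*d^3 - 7*d^2 - 230*d + 200) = (d - 5)*(d - 3)*(d^4 - 8*d^3 + 9*d^2 + 38*d - 40) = (d - 5)*(d - 3)*(d + 2)*(d^3 - 10*d^2 + 29*d - 20) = (d - 5)*(d - 3)*(d - 1)*(d + 2)*(d^2 - 9*d + 20) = (d - 5)*(d - 4)*(d - 3)*(d - 1)*(d + 2)*(d - 5)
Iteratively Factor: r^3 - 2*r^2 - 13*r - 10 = (r + 2)*(r^2 - 4*r - 5) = (r + 1)*(r + 2)*(r - 5)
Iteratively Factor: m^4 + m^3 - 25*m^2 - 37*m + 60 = (m - 1)*(m^3 + 2*m^2 - 23*m - 60) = (m - 1)*(m + 4)*(m^2 - 2*m - 15) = (m - 1)*(m + 3)*(m + 4)*(m - 5)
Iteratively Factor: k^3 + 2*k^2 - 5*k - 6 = (k + 1)*(k^2 + k - 6) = (k - 2)*(k + 1)*(k + 3)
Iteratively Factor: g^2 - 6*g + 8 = (g - 2)*(g - 4)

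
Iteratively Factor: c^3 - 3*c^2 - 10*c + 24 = (c - 4)*(c^2 + c - 6) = (c - 4)*(c + 3)*(c - 2)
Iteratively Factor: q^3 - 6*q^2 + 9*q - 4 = (q - 4)*(q^2 - 2*q + 1) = (q - 4)*(q - 1)*(q - 1)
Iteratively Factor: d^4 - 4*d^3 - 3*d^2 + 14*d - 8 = (d - 1)*(d^3 - 3*d^2 - 6*d + 8) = (d - 1)*(d + 2)*(d^2 - 5*d + 4) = (d - 1)^2*(d + 2)*(d - 4)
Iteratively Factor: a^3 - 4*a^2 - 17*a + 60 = (a + 4)*(a^2 - 8*a + 15) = (a - 5)*(a + 4)*(a - 3)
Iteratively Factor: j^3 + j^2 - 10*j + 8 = (j + 4)*(j^2 - 3*j + 2) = (j - 1)*(j + 4)*(j - 2)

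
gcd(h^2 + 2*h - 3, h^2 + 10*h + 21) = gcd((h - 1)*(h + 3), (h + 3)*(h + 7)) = h + 3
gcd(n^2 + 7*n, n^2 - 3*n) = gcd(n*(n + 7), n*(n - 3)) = n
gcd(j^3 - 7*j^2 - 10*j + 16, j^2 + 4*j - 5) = j - 1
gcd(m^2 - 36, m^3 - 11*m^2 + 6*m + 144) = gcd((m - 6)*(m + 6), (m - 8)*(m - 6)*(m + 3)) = m - 6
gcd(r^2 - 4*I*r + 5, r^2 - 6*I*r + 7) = r + I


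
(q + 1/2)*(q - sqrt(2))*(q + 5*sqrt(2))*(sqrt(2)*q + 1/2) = sqrt(2)*q^4 + sqrt(2)*q^3/2 + 17*q^3/2 - 8*sqrt(2)*q^2 + 17*q^2/4 - 4*sqrt(2)*q - 5*q - 5/2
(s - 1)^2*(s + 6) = s^3 + 4*s^2 - 11*s + 6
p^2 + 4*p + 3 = (p + 1)*(p + 3)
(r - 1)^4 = r^4 - 4*r^3 + 6*r^2 - 4*r + 1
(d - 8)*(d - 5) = d^2 - 13*d + 40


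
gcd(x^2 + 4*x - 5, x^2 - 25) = x + 5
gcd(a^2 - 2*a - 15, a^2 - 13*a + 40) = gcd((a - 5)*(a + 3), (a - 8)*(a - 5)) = a - 5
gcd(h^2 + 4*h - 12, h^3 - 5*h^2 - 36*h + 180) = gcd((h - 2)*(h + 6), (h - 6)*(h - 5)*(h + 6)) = h + 6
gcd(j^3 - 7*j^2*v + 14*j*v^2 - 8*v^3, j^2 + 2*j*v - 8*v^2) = -j + 2*v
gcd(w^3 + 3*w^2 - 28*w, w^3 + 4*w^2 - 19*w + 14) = w + 7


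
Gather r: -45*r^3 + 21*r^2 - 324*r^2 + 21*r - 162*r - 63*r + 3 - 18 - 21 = -45*r^3 - 303*r^2 - 204*r - 36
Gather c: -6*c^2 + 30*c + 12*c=-6*c^2 + 42*c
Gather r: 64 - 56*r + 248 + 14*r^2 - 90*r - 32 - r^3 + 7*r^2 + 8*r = -r^3 + 21*r^2 - 138*r + 280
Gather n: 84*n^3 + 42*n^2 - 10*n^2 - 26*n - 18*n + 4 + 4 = 84*n^3 + 32*n^2 - 44*n + 8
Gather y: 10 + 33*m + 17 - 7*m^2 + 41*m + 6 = -7*m^2 + 74*m + 33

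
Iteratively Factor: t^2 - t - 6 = (t + 2)*(t - 3)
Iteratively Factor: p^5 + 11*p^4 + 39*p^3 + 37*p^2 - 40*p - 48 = (p + 1)*(p^4 + 10*p^3 + 29*p^2 + 8*p - 48) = (p + 1)*(p + 3)*(p^3 + 7*p^2 + 8*p - 16) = (p + 1)*(p + 3)*(p + 4)*(p^2 + 3*p - 4) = (p + 1)*(p + 3)*(p + 4)^2*(p - 1)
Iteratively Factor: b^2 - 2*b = (b)*(b - 2)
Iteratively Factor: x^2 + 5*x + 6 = (x + 3)*(x + 2)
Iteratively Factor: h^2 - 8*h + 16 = (h - 4)*(h - 4)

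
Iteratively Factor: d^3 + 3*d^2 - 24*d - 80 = (d + 4)*(d^2 - d - 20) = (d - 5)*(d + 4)*(d + 4)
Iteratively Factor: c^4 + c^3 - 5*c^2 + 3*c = (c + 3)*(c^3 - 2*c^2 + c) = c*(c + 3)*(c^2 - 2*c + 1) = c*(c - 1)*(c + 3)*(c - 1)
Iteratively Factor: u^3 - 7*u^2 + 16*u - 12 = (u - 2)*(u^2 - 5*u + 6) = (u - 2)^2*(u - 3)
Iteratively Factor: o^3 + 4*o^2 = (o)*(o^2 + 4*o) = o*(o + 4)*(o)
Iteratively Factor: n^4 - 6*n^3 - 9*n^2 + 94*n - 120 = (n + 4)*(n^3 - 10*n^2 + 31*n - 30) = (n - 5)*(n + 4)*(n^2 - 5*n + 6) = (n - 5)*(n - 3)*(n + 4)*(n - 2)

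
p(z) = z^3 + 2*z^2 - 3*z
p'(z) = 3*z^2 + 4*z - 3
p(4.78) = 140.57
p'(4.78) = 84.67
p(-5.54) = -92.03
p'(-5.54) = 66.91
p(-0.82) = 3.25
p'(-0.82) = -4.26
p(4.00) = 84.00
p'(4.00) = 61.00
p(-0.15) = 0.49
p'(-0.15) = -3.53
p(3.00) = 36.00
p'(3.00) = 36.00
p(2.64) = 24.42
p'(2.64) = 28.47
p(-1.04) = 4.16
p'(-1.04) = -3.92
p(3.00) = 36.00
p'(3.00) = 36.00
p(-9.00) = -540.00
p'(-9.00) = 204.00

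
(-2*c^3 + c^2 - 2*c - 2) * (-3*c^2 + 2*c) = 6*c^5 - 7*c^4 + 8*c^3 + 2*c^2 - 4*c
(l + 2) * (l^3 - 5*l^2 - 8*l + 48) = l^4 - 3*l^3 - 18*l^2 + 32*l + 96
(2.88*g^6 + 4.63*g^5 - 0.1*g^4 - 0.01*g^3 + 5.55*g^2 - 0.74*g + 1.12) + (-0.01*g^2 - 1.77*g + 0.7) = 2.88*g^6 + 4.63*g^5 - 0.1*g^4 - 0.01*g^3 + 5.54*g^2 - 2.51*g + 1.82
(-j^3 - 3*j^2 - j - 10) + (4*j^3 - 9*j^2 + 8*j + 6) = 3*j^3 - 12*j^2 + 7*j - 4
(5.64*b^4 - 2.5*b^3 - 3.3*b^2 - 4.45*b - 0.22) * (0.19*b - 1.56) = 1.0716*b^5 - 9.2734*b^4 + 3.273*b^3 + 4.3025*b^2 + 6.9002*b + 0.3432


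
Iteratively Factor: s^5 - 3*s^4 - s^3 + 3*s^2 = (s - 3)*(s^4 - s^2) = s*(s - 3)*(s^3 - s) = s*(s - 3)*(s - 1)*(s^2 + s) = s*(s - 3)*(s - 1)*(s + 1)*(s)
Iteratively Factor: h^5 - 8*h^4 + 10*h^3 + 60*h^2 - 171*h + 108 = (h - 3)*(h^4 - 5*h^3 - 5*h^2 + 45*h - 36) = (h - 4)*(h - 3)*(h^3 - h^2 - 9*h + 9) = (h - 4)*(h - 3)^2*(h^2 + 2*h - 3) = (h - 4)*(h - 3)^2*(h - 1)*(h + 3)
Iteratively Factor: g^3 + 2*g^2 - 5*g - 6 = (g + 3)*(g^2 - g - 2) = (g + 1)*(g + 3)*(g - 2)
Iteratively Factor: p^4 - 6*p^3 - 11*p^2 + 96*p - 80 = (p - 5)*(p^3 - p^2 - 16*p + 16) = (p - 5)*(p - 4)*(p^2 + 3*p - 4) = (p - 5)*(p - 4)*(p - 1)*(p + 4)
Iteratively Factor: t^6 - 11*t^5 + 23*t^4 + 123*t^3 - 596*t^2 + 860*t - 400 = (t - 2)*(t^5 - 9*t^4 + 5*t^3 + 133*t^2 - 330*t + 200) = (t - 5)*(t - 2)*(t^4 - 4*t^3 - 15*t^2 + 58*t - 40) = (t - 5)^2*(t - 2)*(t^3 + t^2 - 10*t + 8) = (t - 5)^2*(t - 2)*(t - 1)*(t^2 + 2*t - 8) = (t - 5)^2*(t - 2)^2*(t - 1)*(t + 4)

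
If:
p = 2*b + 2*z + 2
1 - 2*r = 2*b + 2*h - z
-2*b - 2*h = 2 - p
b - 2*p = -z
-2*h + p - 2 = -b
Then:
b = 0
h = -4/3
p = -2/3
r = 7/6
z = -4/3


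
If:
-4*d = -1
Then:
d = 1/4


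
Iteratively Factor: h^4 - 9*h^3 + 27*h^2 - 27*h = (h)*(h^3 - 9*h^2 + 27*h - 27) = h*(h - 3)*(h^2 - 6*h + 9) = h*(h - 3)^2*(h - 3)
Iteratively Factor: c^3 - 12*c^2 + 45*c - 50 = (c - 5)*(c^2 - 7*c + 10) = (c - 5)^2*(c - 2)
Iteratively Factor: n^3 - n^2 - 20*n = (n)*(n^2 - n - 20) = n*(n - 5)*(n + 4)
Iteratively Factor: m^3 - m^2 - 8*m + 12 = (m - 2)*(m^2 + m - 6) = (m - 2)^2*(m + 3)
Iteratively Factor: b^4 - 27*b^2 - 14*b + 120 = (b + 4)*(b^3 - 4*b^2 - 11*b + 30) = (b - 2)*(b + 4)*(b^2 - 2*b - 15) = (b - 5)*(b - 2)*(b + 4)*(b + 3)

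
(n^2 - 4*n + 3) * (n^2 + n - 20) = n^4 - 3*n^3 - 21*n^2 + 83*n - 60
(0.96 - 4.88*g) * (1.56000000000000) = 1.4976 - 7.6128*g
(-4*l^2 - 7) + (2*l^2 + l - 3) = -2*l^2 + l - 10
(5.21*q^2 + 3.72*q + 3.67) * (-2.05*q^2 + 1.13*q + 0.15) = -10.6805*q^4 - 1.7387*q^3 - 2.5384*q^2 + 4.7051*q + 0.5505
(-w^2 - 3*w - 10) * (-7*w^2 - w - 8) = 7*w^4 + 22*w^3 + 81*w^2 + 34*w + 80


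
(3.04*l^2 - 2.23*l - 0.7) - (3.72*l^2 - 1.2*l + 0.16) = -0.68*l^2 - 1.03*l - 0.86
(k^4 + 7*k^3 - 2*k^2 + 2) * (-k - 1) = -k^5 - 8*k^4 - 5*k^3 + 2*k^2 - 2*k - 2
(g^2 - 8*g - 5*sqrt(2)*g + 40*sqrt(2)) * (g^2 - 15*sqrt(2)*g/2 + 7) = g^4 - 25*sqrt(2)*g^3/2 - 8*g^3 + 82*g^2 + 100*sqrt(2)*g^2 - 656*g - 35*sqrt(2)*g + 280*sqrt(2)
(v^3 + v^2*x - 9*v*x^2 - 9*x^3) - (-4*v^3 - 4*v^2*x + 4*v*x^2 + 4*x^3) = 5*v^3 + 5*v^2*x - 13*v*x^2 - 13*x^3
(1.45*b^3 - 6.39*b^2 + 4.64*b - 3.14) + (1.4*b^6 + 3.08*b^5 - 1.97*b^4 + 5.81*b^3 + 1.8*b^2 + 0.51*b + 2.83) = 1.4*b^6 + 3.08*b^5 - 1.97*b^4 + 7.26*b^3 - 4.59*b^2 + 5.15*b - 0.31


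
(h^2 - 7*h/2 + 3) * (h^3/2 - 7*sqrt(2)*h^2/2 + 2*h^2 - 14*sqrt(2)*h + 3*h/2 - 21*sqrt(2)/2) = h^5/2 - 7*sqrt(2)*h^4/2 + h^4/4 - 4*h^3 - 7*sqrt(2)*h^3/4 + 3*h^2/4 + 28*sqrt(2)*h^2 - 21*sqrt(2)*h/4 + 9*h/2 - 63*sqrt(2)/2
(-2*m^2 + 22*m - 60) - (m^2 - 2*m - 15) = -3*m^2 + 24*m - 45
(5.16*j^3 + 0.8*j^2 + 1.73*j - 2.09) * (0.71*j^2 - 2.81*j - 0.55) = 3.6636*j^5 - 13.9316*j^4 - 3.8577*j^3 - 6.7852*j^2 + 4.9214*j + 1.1495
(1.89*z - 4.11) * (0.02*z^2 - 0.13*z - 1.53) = 0.0378*z^3 - 0.3279*z^2 - 2.3574*z + 6.2883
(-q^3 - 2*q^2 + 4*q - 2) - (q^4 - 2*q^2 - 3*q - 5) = -q^4 - q^3 + 7*q + 3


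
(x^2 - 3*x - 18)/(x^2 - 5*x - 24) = (x - 6)/(x - 8)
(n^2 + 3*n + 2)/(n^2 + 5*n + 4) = (n + 2)/(n + 4)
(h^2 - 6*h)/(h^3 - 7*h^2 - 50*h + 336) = h/(h^2 - h - 56)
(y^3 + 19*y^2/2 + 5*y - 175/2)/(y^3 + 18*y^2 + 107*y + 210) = (y - 5/2)/(y + 6)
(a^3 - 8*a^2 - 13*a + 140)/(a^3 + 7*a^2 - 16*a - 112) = (a^2 - 12*a + 35)/(a^2 + 3*a - 28)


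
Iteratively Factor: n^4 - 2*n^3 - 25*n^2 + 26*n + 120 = (n + 4)*(n^3 - 6*n^2 - n + 30) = (n - 3)*(n + 4)*(n^2 - 3*n - 10) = (n - 5)*(n - 3)*(n + 4)*(n + 2)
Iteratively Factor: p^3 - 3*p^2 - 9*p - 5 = (p + 1)*(p^2 - 4*p - 5) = (p - 5)*(p + 1)*(p + 1)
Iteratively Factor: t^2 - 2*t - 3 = (t - 3)*(t + 1)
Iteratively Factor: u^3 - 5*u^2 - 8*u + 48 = (u - 4)*(u^2 - u - 12) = (u - 4)*(u + 3)*(u - 4)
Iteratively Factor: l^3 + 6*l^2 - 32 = (l - 2)*(l^2 + 8*l + 16) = (l - 2)*(l + 4)*(l + 4)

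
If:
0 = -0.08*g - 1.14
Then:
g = -14.25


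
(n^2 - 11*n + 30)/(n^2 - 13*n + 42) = (n - 5)/(n - 7)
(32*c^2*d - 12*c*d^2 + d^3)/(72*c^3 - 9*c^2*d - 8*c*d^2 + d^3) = d*(4*c - d)/(9*c^2 - d^2)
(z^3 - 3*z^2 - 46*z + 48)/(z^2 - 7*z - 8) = (z^2 + 5*z - 6)/(z + 1)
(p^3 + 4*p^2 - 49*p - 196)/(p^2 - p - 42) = (p^2 + 11*p + 28)/(p + 6)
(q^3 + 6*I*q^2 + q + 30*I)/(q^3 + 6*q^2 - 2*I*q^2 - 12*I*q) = (q^2 + 8*I*q - 15)/(q*(q + 6))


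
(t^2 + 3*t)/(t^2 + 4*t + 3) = t/(t + 1)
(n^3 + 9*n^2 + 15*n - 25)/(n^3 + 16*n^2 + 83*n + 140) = (n^2 + 4*n - 5)/(n^2 + 11*n + 28)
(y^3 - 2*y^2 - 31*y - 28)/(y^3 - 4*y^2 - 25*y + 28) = (y + 1)/(y - 1)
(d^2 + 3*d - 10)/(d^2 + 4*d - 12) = (d + 5)/(d + 6)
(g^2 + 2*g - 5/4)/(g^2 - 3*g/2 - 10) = (g - 1/2)/(g - 4)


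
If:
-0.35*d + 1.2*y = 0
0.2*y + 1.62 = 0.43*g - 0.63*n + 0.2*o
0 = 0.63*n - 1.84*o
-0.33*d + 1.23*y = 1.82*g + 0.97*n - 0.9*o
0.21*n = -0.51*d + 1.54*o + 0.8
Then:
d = 0.16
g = 0.83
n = -2.27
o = -0.78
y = 0.05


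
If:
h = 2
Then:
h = 2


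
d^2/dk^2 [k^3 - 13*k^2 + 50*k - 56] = 6*k - 26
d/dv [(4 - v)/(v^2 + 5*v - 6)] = (-v^2 - 5*v + (v - 4)*(2*v + 5) + 6)/(v^2 + 5*v - 6)^2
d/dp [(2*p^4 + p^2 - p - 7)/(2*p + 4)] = (6*p^4 + 16*p^3 + p^2 + 4*p + 5)/(2*(p^2 + 4*p + 4))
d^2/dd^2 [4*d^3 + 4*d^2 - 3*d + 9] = 24*d + 8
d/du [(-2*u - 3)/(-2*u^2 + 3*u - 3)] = (-4*u^2 - 12*u + 15)/(4*u^4 - 12*u^3 + 21*u^2 - 18*u + 9)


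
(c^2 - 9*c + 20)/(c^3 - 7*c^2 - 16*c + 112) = (c - 5)/(c^2 - 3*c - 28)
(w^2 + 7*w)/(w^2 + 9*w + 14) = w/(w + 2)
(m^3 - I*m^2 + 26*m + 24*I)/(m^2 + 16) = (m^2 - 5*I*m + 6)/(m - 4*I)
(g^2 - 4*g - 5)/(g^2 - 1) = (g - 5)/(g - 1)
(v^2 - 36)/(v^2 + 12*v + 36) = (v - 6)/(v + 6)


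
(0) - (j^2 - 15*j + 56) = -j^2 + 15*j - 56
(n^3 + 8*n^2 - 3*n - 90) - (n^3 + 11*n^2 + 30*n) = -3*n^2 - 33*n - 90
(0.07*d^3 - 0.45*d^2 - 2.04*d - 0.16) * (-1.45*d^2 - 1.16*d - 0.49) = -0.1015*d^5 + 0.5713*d^4 + 3.4457*d^3 + 2.8189*d^2 + 1.1852*d + 0.0784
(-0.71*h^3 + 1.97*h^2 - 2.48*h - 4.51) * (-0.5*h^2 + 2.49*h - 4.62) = 0.355*h^5 - 2.7529*h^4 + 9.4255*h^3 - 13.0216*h^2 + 0.227699999999999*h + 20.8362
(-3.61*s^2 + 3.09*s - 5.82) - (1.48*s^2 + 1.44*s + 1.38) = -5.09*s^2 + 1.65*s - 7.2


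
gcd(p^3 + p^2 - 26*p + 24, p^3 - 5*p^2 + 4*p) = p^2 - 5*p + 4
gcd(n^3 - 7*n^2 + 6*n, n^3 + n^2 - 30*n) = n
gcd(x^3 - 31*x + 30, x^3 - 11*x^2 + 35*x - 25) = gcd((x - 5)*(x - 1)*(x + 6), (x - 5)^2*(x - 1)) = x^2 - 6*x + 5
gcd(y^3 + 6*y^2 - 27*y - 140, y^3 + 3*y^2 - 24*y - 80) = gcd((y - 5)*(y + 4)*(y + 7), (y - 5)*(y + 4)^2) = y^2 - y - 20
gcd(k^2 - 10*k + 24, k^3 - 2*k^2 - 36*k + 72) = k - 6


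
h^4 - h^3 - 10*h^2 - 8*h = h*(h - 4)*(h + 1)*(h + 2)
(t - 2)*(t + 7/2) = t^2 + 3*t/2 - 7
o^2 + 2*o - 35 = (o - 5)*(o + 7)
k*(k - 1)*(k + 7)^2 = k^4 + 13*k^3 + 35*k^2 - 49*k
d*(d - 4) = d^2 - 4*d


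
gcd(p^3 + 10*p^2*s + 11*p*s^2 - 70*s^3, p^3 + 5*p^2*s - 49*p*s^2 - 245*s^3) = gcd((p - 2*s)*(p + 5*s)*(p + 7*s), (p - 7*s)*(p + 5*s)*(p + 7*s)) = p^2 + 12*p*s + 35*s^2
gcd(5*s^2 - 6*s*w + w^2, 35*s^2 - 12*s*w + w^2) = 5*s - w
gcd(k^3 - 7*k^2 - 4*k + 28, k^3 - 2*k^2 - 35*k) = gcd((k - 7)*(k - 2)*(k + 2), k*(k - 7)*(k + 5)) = k - 7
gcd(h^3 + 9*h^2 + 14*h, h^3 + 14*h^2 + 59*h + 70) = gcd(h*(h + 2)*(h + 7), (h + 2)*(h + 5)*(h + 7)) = h^2 + 9*h + 14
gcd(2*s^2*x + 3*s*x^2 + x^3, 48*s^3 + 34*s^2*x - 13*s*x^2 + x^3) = s + x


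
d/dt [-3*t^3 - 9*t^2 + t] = -9*t^2 - 18*t + 1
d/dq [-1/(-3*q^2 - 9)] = -2*q/(3*(q^2 + 3)^2)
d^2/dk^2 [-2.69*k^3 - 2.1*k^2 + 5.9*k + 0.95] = -16.14*k - 4.2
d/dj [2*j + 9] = 2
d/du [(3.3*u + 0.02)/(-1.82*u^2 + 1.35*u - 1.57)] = (6.006*u^2 + 0.0728*u - 5.208)/(3.3124*u^4 - 4.914*u^3 + 7.5373*u^2 - 4.239*u + 2.4649)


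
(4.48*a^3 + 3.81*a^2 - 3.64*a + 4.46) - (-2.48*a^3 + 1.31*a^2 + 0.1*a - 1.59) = 6.96*a^3 + 2.5*a^2 - 3.74*a + 6.05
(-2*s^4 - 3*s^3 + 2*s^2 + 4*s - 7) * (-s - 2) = 2*s^5 + 7*s^4 + 4*s^3 - 8*s^2 - s + 14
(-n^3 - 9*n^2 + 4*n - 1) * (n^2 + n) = -n^5 - 10*n^4 - 5*n^3 + 3*n^2 - n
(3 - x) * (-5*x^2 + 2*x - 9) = 5*x^3 - 17*x^2 + 15*x - 27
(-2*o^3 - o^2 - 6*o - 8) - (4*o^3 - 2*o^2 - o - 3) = -6*o^3 + o^2 - 5*o - 5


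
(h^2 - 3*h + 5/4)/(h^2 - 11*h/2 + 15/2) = (h - 1/2)/(h - 3)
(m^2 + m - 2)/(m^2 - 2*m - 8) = (m - 1)/(m - 4)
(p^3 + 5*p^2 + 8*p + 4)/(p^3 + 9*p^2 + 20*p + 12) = (p + 2)/(p + 6)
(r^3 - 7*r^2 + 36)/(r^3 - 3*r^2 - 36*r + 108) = (r + 2)/(r + 6)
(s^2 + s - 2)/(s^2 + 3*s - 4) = (s + 2)/(s + 4)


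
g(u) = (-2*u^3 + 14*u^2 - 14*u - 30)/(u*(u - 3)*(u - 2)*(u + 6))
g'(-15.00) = 0.03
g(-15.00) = 0.24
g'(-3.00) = 0.30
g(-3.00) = -0.71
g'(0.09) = 102.63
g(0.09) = -10.22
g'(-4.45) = 0.97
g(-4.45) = -1.47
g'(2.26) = -16.45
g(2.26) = 3.68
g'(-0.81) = 1.21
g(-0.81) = 0.19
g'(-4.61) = 1.20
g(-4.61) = -1.64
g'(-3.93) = 0.56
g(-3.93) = -1.08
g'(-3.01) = 0.30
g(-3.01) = -0.71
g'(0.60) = 1.79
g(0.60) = -2.54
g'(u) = (-6*u^2 + 28*u - 14)/(u*(u - 3)*(u - 2)*(u + 6)) - (-2*u^3 + 14*u^2 - 14*u - 30)/(u*(u - 3)*(u - 2)*(u + 6)^2) - (-2*u^3 + 14*u^2 - 14*u - 30)/(u*(u - 3)*(u - 2)^2*(u + 6)) - (-2*u^3 + 14*u^2 - 14*u - 30)/(u*(u - 3)^2*(u - 2)*(u + 6)) - (-2*u^3 + 14*u^2 - 14*u - 30)/(u^2*(u - 3)*(u - 2)*(u + 6)) = 2*(u^4 - 8*u^3 - 19*u^2 - 40*u + 60)/(u^2*(u^4 + 8*u^3 - 8*u^2 - 96*u + 144))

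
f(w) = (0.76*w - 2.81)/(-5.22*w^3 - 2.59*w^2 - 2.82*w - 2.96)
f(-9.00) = -0.00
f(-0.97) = -1.69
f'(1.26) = -0.18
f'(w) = (0.76*w - 2.81)*(15.66*w^2 + 5.18*w + 2.82)/(-5.22*w^3 - 2.59*w^2 - 2.82*w - 2.96)^2 + 0.76/(-5.22*w^3 - 2.59*w^2 - 2.82*w - 2.96) = (7.9344*w^3 - 42.0362*w^2 - 14.5558*w - 10.1738)/(27.2484*w^6 + 27.0396*w^5 + 36.1489*w^4 + 45.51*w^3 + 23.2852*w^2 + 16.6944*w + 8.7616)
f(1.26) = 0.09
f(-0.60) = 3.04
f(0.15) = 0.78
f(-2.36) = -0.08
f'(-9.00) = -0.00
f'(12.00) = 0.00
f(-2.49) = -0.07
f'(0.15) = -1.11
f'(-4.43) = -0.01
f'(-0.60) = -15.89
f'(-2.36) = -0.09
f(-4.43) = -0.01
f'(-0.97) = -9.69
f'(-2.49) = -0.08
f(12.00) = -0.00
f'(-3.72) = -0.02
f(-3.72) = -0.02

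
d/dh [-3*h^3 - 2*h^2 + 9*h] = -9*h^2 - 4*h + 9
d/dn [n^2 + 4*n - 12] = 2*n + 4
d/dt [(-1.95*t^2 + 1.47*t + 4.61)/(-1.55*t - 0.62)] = (3.0225*t^2 + 2.418*t + 6.2341)/(2.4025*t^2 + 1.922*t + 0.3844)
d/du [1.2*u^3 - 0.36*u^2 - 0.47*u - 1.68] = 3.6*u^2 - 0.72*u - 0.47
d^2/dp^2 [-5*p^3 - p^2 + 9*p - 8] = -30*p - 2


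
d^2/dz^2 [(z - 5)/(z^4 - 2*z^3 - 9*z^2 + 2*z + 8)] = 2*(4*(z - 5)*(2*z^3 - 3*z^2 - 9*z + 1)^2 + (-4*z^3 + 6*z^2 + 18*z + 3*(z - 5)*(-2*z^2 + 2*z + 3) - 2)*(z^4 - 2*z^3 - 9*z^2 + 2*z + 8))/(z^4 - 2*z^3 - 9*z^2 + 2*z + 8)^3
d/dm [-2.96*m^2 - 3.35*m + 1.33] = -5.92*m - 3.35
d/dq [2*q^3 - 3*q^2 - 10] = 6*q*(q - 1)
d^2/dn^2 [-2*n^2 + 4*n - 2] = -4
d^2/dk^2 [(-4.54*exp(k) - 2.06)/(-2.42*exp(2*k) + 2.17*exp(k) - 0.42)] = (26.588056*exp(4*k) + 72.098092*exp(3*k) - 60.140388*exp(2*k) + 5.462954*exp(k) + 2.67834)*exp(k)/(14.172488*exp(6*k) - 38.125164*exp(5*k) + 41.565678*exp(4*k) - 23.451841*exp(3*k) + 7.213878*exp(2*k) - 1.148364*exp(k) + 0.074088)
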